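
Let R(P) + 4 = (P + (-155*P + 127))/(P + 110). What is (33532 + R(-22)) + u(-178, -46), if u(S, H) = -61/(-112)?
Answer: 41356377/1232 ≈ 33569.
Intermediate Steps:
u(S, H) = 61/112 (u(S, H) = -61*(-1/112) = 61/112)
R(P) = -4 + (127 - 154*P)/(110 + P) (R(P) = -4 + (P + (-155*P + 127))/(P + 110) = -4 + (P + (127 - 155*P))/(110 + P) = -4 + (127 - 154*P)/(110 + P))
(33532 + R(-22)) + u(-178, -46) = (33532 + (-313 - 158*(-22))/(110 - 22)) + 61/112 = (33532 + (-313 + 3476)/88) + 61/112 = (33532 + (1/88)*3163) + 61/112 = (33532 + 3163/88) + 61/112 = 2953979/88 + 61/112 = 41356377/1232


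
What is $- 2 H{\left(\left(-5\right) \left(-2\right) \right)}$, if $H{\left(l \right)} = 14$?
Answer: $-28$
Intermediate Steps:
$- 2 H{\left(\left(-5\right) \left(-2\right) \right)} = \left(-2\right) 14 = -28$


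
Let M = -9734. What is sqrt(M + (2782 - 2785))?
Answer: I*sqrt(9737) ≈ 98.676*I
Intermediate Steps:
sqrt(M + (2782 - 2785)) = sqrt(-9734 + (2782 - 2785)) = sqrt(-9734 - 3) = sqrt(-9737) = I*sqrt(9737)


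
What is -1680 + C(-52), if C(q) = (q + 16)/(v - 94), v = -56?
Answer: -41994/25 ≈ -1679.8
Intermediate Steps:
C(q) = -8/75 - q/150 (C(q) = (q + 16)/(-56 - 94) = (16 + q)/(-150) = (16 + q)*(-1/150) = -8/75 - q/150)
-1680 + C(-52) = -1680 + (-8/75 - 1/150*(-52)) = -1680 + (-8/75 + 26/75) = -1680 + 6/25 = -41994/25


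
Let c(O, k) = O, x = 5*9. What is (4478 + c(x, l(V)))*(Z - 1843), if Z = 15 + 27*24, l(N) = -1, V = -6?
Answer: -5337140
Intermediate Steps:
x = 45
Z = 663 (Z = 15 + 648 = 663)
(4478 + c(x, l(V)))*(Z - 1843) = (4478 + 45)*(663 - 1843) = 4523*(-1180) = -5337140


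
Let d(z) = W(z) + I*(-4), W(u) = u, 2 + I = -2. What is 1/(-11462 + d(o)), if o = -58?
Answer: -1/11504 ≈ -8.6926e-5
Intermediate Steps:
I = -4 (I = -2 - 2 = -4)
d(z) = 16 + z (d(z) = z - 4*(-4) = z + 16 = 16 + z)
1/(-11462 + d(o)) = 1/(-11462 + (16 - 58)) = 1/(-11462 - 42) = 1/(-11504) = -1/11504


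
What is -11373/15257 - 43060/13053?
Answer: -42390431/10481559 ≈ -4.0443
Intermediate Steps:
-11373/15257 - 43060/13053 = -42390431/10481559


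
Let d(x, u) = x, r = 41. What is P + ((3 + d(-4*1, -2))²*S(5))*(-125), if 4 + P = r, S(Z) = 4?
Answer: -463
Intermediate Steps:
P = 37 (P = -4 + 41 = 37)
P + ((3 + d(-4*1, -2))²*S(5))*(-125) = 37 + ((3 - 4*1)²*4)*(-125) = 37 + ((3 - 4)²*4)*(-125) = 37 + ((-1)²*4)*(-125) = 37 + (1*4)*(-125) = 37 + 4*(-125) = 37 - 500 = -463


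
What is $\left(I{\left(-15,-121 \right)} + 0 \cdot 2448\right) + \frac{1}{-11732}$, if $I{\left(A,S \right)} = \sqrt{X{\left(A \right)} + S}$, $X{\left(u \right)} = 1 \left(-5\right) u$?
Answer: $- \frac{1}{11732} + i \sqrt{46} \approx -8.5237 \cdot 10^{-5} + 6.7823 i$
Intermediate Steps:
$X{\left(u \right)} = - 5 u$
$I{\left(A,S \right)} = \sqrt{S - 5 A}$ ($I{\left(A,S \right)} = \sqrt{- 5 A + S} = \sqrt{S - 5 A}$)
$\left(I{\left(-15,-121 \right)} + 0 \cdot 2448\right) + \frac{1}{-11732} = \left(\sqrt{-121 - -75} + 0 \cdot 2448\right) + \frac{1}{-11732} = \left(\sqrt{-121 + 75} + 0\right) - \frac{1}{11732} = \left(\sqrt{-46} + 0\right) - \frac{1}{11732} = \left(i \sqrt{46} + 0\right) - \frac{1}{11732} = i \sqrt{46} - \frac{1}{11732} = - \frac{1}{11732} + i \sqrt{46}$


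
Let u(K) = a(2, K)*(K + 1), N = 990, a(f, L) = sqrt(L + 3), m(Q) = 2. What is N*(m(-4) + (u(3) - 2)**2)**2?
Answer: 11820600 - 3231360*sqrt(6) ≈ 3.9054e+6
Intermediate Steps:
a(f, L) = sqrt(3 + L)
u(K) = sqrt(3 + K)*(1 + K) (u(K) = sqrt(3 + K)*(K + 1) = sqrt(3 + K)*(1 + K))
N*(m(-4) + (u(3) - 2)**2)**2 = 990*(2 + (sqrt(3 + 3)*(1 + 3) - 2)**2)**2 = 990*(2 + (sqrt(6)*4 - 2)**2)**2 = 990*(2 + (4*sqrt(6) - 2)**2)**2 = 990*(2 + (-2 + 4*sqrt(6))**2)**2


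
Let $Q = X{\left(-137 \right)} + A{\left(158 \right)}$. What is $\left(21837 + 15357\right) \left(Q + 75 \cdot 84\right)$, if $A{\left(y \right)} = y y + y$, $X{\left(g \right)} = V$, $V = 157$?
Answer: $1174549326$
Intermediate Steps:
$X{\left(g \right)} = 157$
$A{\left(y \right)} = y + y^{2}$ ($A{\left(y \right)} = y^{2} + y = y + y^{2}$)
$Q = 25279$ ($Q = 157 + 158 \left(1 + 158\right) = 157 + 158 \cdot 159 = 157 + 25122 = 25279$)
$\left(21837 + 15357\right) \left(Q + 75 \cdot 84\right) = \left(21837 + 15357\right) \left(25279 + 75 \cdot 84\right) = 37194 \left(25279 + 6300\right) = 37194 \cdot 31579 = 1174549326$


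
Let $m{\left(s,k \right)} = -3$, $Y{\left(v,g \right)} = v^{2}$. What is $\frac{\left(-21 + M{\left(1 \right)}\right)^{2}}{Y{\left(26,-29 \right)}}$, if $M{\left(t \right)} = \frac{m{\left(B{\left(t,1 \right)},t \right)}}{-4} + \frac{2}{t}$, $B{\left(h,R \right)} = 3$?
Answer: $\frac{5329}{10816} \approx 0.4927$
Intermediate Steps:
$M{\left(t \right)} = \frac{3}{4} + \frac{2}{t}$ ($M{\left(t \right)} = - \frac{3}{-4} + \frac{2}{t} = \left(-3\right) \left(- \frac{1}{4}\right) + \frac{2}{t} = \frac{3}{4} + \frac{2}{t}$)
$\frac{\left(-21 + M{\left(1 \right)}\right)^{2}}{Y{\left(26,-29 \right)}} = \frac{\left(-21 + \left(\frac{3}{4} + \frac{2}{1}\right)\right)^{2}}{26^{2}} = \frac{\left(-21 + \left(\frac{3}{4} + 2 \cdot 1\right)\right)^{2}}{676} = \left(-21 + \left(\frac{3}{4} + 2\right)\right)^{2} \cdot \frac{1}{676} = \left(-21 + \frac{11}{4}\right)^{2} \cdot \frac{1}{676} = \left(- \frac{73}{4}\right)^{2} \cdot \frac{1}{676} = \frac{5329}{16} \cdot \frac{1}{676} = \frac{5329}{10816}$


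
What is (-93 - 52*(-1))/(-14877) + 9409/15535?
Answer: 140614628/231114195 ≈ 0.60842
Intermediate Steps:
(-93 - 52*(-1))/(-14877) + 9409/15535 = (-93 + 52)*(-1/14877) + 9409*(1/15535) = -41*(-1/14877) + 9409/15535 = 41/14877 + 9409/15535 = 140614628/231114195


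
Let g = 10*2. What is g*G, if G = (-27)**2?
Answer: 14580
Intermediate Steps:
G = 729
g = 20
g*G = 20*729 = 14580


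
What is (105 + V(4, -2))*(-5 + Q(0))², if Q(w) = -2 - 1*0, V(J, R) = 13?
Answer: 5782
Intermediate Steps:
Q(w) = -2 (Q(w) = -2 + 0 = -2)
(105 + V(4, -2))*(-5 + Q(0))² = (105 + 13)*(-5 - 2)² = 118*(-7)² = 118*49 = 5782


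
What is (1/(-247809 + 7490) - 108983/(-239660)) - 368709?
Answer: -21235713926015943/57594851540 ≈ -3.6871e+5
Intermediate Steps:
(1/(-247809 + 7490) - 108983/(-239660)) - 368709 = (1/(-240319) - 108983*(-1/239660)) - 368709 = (-1/240319 + 108983/239660) - 368709 = 26190445917/57594851540 - 368709 = -21235713926015943/57594851540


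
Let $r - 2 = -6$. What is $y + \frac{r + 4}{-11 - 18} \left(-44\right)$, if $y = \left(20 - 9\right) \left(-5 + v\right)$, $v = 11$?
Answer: $66$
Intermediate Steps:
$r = -4$ ($r = 2 - 6 = -4$)
$y = 66$ ($y = \left(20 - 9\right) \left(-5 + 11\right) = 11 \cdot 6 = 66$)
$y + \frac{r + 4}{-11 - 18} \left(-44\right) = 66 + \frac{-4 + 4}{-11 - 18} \left(-44\right) = 66 + \frac{0}{-29} \left(-44\right) = 66 + 0 \left(- \frac{1}{29}\right) \left(-44\right) = 66 + 0 \left(-44\right) = 66 + 0 = 66$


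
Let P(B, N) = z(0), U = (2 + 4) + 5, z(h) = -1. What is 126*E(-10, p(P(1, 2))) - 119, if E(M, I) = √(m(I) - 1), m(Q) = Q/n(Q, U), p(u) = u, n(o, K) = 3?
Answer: -119 + 84*I*√3 ≈ -119.0 + 145.49*I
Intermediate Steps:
U = 11 (U = 6 + 5 = 11)
P(B, N) = -1
m(Q) = Q/3
E(M, I) = √(-1 + I/3) (E(M, I) = √(I/3 - 1) = √(-1 + I/3))
126*E(-10, p(P(1, 2))) - 119 = 126*(√(-9 + 3*(-1))/3) - 119 = 126*(√(-9 - 3)/3) - 119 = 126*(√(-12)/3) - 119 = 126*((2*I*√3)/3) - 119 = 126*(2*I*√3/3) - 119 = 84*I*√3 - 119 = -119 + 84*I*√3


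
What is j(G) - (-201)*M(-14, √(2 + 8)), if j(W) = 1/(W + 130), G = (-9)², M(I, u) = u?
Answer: 1/211 + 201*√10 ≈ 635.62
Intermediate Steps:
G = 81
j(W) = 1/(130 + W)
j(G) - (-201)*M(-14, √(2 + 8)) = 1/(130 + 81) - (-201)*√(2 + 8) = 1/211 - (-201)*√10 = 1/211 + 201*√10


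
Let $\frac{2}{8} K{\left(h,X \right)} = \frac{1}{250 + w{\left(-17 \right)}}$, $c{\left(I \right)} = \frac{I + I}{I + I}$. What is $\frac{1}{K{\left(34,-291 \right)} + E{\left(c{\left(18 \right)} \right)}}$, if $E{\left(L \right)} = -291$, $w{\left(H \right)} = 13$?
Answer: $- \frac{263}{76529} \approx -0.0034366$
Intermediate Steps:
$c{\left(I \right)} = 1$ ($c{\left(I \right)} = \frac{2 I}{2 I} = 2 I \frac{1}{2 I} = 1$)
$K{\left(h,X \right)} = \frac{4}{263}$ ($K{\left(h,X \right)} = \frac{4}{250 + 13} = \frac{4}{263}$)
$\frac{1}{K{\left(34,-291 \right)} + E{\left(c{\left(18 \right)} \right)}} = \frac{1}{\frac{4}{263} - 291} = \frac{1}{- \frac{76529}{263}} = - \frac{263}{76529}$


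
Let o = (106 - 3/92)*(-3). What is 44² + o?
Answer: 148865/92 ≈ 1618.1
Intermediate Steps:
o = -29247/92 (o = (106 - 3*1/92)*(-3) = (106 - 3/92)*(-3) = (9749/92)*(-3) = -29247/92 ≈ -317.90)
44² + o = 44² - 29247/92 = 1936 - 29247/92 = 148865/92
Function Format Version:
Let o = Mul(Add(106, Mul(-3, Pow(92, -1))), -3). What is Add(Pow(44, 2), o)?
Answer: Rational(148865, 92) ≈ 1618.1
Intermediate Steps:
o = Rational(-29247, 92) (o = Mul(Add(106, Mul(-3, Rational(1, 92))), -3) = Mul(Add(106, Rational(-3, 92)), -3) = Mul(Rational(9749, 92), -3) = Rational(-29247, 92) ≈ -317.90)
Add(Pow(44, 2), o) = Add(Pow(44, 2), Rational(-29247, 92)) = Add(1936, Rational(-29247, 92)) = Rational(148865, 92)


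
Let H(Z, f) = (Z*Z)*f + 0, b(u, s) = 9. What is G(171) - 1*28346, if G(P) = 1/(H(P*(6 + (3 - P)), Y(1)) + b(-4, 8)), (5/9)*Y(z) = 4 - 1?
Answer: -587324067410533/20719821753 ≈ -28346.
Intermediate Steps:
Y(z) = 27/5 (Y(z) = 9*(4 - 1)/5 = (9/5)*3 = 27/5)
H(Z, f) = f*Z² (H(Z, f) = Z²*f + 0 = f*Z² + 0 = f*Z²)
G(P) = 1/(9 + 27*P²*(9 - P)²/5) (G(P) = 1/(27*(P*(6 + (3 - P)))²/5 + 9) = 1/(27*(P*(9 - P))²/5 + 9) = 1/(27*(P²*(9 - P)²)/5 + 9) = 1/(27*P²*(9 - P)²/5 + 9) = 1/(9 + 27*P²*(9 - P)²/5))
G(171) - 1*28346 = 5/(9*(5 + 3*171²*(-9 + 171)²)) - 1*28346 = 5/(9*(5 + 3*29241*162²)) - 28346 = 5/(9*(5 + 3*29241*26244)) - 28346 = 5/(9*(5 + 2302202412)) - 28346 = (5/9)/2302202417 - 28346 = (5/9)*(1/2302202417) - 28346 = 5/20719821753 - 28346 = -587324067410533/20719821753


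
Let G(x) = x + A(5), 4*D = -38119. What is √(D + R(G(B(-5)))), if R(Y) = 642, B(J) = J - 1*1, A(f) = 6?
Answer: I*√35551/2 ≈ 94.275*I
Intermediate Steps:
D = -38119/4 (D = (¼)*(-38119) = -38119/4 ≈ -9529.8)
B(J) = -1 + J (B(J) = J - 1 = -1 + J)
G(x) = 6 + x (G(x) = x + 6 = 6 + x)
√(D + R(G(B(-5)))) = √(-38119/4 + 642) = √(-35551/4) = I*√35551/2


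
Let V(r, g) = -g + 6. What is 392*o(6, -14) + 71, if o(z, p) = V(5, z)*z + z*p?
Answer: -32857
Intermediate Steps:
V(r, g) = 6 - g
o(z, p) = p*z + z*(6 - z) (o(z, p) = (6 - z)*z + z*p = z*(6 - z) + p*z = p*z + z*(6 - z))
392*o(6, -14) + 71 = 392*(6*(6 - 14 - 1*6)) + 71 = 392*(6*(6 - 14 - 6)) + 71 = 392*(6*(-14)) + 71 = 392*(-84) + 71 = -32928 + 71 = -32857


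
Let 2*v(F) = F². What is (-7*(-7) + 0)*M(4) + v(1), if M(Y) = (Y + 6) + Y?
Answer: 1373/2 ≈ 686.50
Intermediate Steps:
v(F) = F²/2
M(Y) = 6 + 2*Y (M(Y) = (6 + Y) + Y = 6 + 2*Y)
(-7*(-7) + 0)*M(4) + v(1) = (-7*(-7) + 0)*(6 + 2*4) + (½)*1² = (49 + 0)*(6 + 8) + (½)*1 = 49*14 + ½ = 686 + ½ = 1373/2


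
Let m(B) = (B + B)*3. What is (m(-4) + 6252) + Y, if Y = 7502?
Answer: 13730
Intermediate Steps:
m(B) = 6*B (m(B) = (2*B)*3 = 6*B)
(m(-4) + 6252) + Y = (6*(-4) + 6252) + 7502 = (-24 + 6252) + 7502 = 6228 + 7502 = 13730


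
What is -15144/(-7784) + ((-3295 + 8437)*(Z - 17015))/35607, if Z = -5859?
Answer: -38125005011/11548537 ≈ -3301.3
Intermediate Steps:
-15144/(-7784) + ((-3295 + 8437)*(Z - 17015))/35607 = -15144/(-7784) + ((-3295 + 8437)*(-5859 - 17015))/35607 = -15144*(-1/7784) + (5142*(-22874))*(1/35607) = 1893/973 - 117618108*1/35607 = 1893/973 - 39206036/11869 = -38125005011/11548537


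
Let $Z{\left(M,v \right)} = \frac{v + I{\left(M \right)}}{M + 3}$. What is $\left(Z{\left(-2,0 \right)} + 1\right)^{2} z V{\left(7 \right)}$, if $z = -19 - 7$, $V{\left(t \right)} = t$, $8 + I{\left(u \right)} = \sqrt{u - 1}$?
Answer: $-8372 + 2548 i \sqrt{3} \approx -8372.0 + 4413.3 i$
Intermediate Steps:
$I{\left(u \right)} = -8 + \sqrt{-1 + u}$ ($I{\left(u \right)} = -8 + \sqrt{u - 1} = -8 + \sqrt{-1 + u}$)
$Z{\left(M,v \right)} = \frac{-8 + v + \sqrt{-1 + M}}{3 + M}$ ($Z{\left(M,v \right)} = \frac{v + \left(-8 + \sqrt{-1 + M}\right)}{M + 3} = \frac{-8 + v + \sqrt{-1 + M}}{3 + M}$)
$z = -26$
$\left(Z{\left(-2,0 \right)} + 1\right)^{2} z V{\left(7 \right)} = \left(\frac{-8 + 0 + \sqrt{-1 - 2}}{3 - 2} + 1\right)^{2} \left(-26\right) 7 = \left(\frac{-8 + 0 + \sqrt{-3}}{1} + 1\right)^{2} \left(-26\right) 7 = \left(1 \left(-8 + 0 + i \sqrt{3}\right) + 1\right)^{2} \left(-26\right) 7 = \left(1 \left(-8 + i \sqrt{3}\right) + 1\right)^{2} \left(-26\right) 7 = \left(\left(-8 + i \sqrt{3}\right) + 1\right)^{2} \left(-26\right) 7 = \left(-7 + i \sqrt{3}\right)^{2} \left(-26\right) 7 = - 26 \left(-7 + i \sqrt{3}\right)^{2} \cdot 7 = - 182 \left(-7 + i \sqrt{3}\right)^{2}$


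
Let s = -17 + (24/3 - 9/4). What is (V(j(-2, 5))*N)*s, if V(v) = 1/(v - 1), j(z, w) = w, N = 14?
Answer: -315/8 ≈ -39.375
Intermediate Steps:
V(v) = 1/(-1 + v)
s = -45/4 (s = -17 + (24*(⅓) - 9*¼) = -17 + (8 - 9/4) = -17 + 23/4 = -45/4 ≈ -11.250)
(V(j(-2, 5))*N)*s = (14/(-1 + 5))*(-45/4) = (14/4)*(-45/4) = ((¼)*14)*(-45/4) = (7/2)*(-45/4) = -315/8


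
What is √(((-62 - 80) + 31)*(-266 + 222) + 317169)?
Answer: √322053 ≈ 567.50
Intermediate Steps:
√(((-62 - 80) + 31)*(-266 + 222) + 317169) = √((-142 + 31)*(-44) + 317169) = √(-111*(-44) + 317169) = √(4884 + 317169) = √322053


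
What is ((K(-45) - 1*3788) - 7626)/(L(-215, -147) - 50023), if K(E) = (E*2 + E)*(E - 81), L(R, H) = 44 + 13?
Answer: -2798/24983 ≈ -0.11200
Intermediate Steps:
L(R, H) = 57
K(E) = 3*E*(-81 + E) (K(E) = (2*E + E)*(-81 + E) = (3*E)*(-81 + E) = 3*E*(-81 + E))
((K(-45) - 1*3788) - 7626)/(L(-215, -147) - 50023) = ((3*(-45)*(-81 - 45) - 1*3788) - 7626)/(57 - 50023) = ((3*(-45)*(-126) - 3788) - 7626)/(-49966) = ((17010 - 3788) - 7626)*(-1/49966) = (13222 - 7626)*(-1/49966) = 5596*(-1/49966) = -2798/24983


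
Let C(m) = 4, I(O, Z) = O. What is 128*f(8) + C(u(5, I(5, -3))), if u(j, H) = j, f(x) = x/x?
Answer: 132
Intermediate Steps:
f(x) = 1
128*f(8) + C(u(5, I(5, -3))) = 128*1 + 4 = 128 + 4 = 132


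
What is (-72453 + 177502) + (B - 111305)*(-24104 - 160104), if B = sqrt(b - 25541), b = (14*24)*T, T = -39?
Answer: 20503376489 - 184208*I*sqrt(38645) ≈ 2.0503e+10 - 3.6212e+7*I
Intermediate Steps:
b = -13104 (b = (14*24)*(-39) = 336*(-39) = -13104)
B = I*sqrt(38645) (B = sqrt(-13104 - 25541) = sqrt(-38645) = I*sqrt(38645) ≈ 196.58*I)
(-72453 + 177502) + (B - 111305)*(-24104 - 160104) = (-72453 + 177502) + (I*sqrt(38645) - 111305)*(-24104 - 160104) = 105049 + (-111305 + I*sqrt(38645))*(-184208) = 105049 + (20503271440 - 184208*I*sqrt(38645)) = 20503376489 - 184208*I*sqrt(38645)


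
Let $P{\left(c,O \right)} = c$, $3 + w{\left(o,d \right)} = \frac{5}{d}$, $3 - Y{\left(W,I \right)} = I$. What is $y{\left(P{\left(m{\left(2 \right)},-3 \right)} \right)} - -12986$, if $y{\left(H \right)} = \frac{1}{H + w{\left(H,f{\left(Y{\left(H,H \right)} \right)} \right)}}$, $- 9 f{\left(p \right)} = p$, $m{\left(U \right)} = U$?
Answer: $\frac{597355}{46} \approx 12986.0$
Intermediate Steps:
$Y{\left(W,I \right)} = 3 - I$
$f{\left(p \right)} = - \frac{p}{9}$
$w{\left(o,d \right)} = -3 + \frac{5}{d}$
$y{\left(H \right)} = \frac{1}{-3 + H + \frac{5}{- \frac{1}{3} + \frac{H}{9}}}$ ($y{\left(H \right)} = \frac{1}{H - \left(3 - \frac{5}{\left(- \frac{1}{9}\right) \left(3 - H\right)}\right)} = \frac{1}{H - \left(3 - \frac{5}{- \frac{1}{3} + \frac{H}{9}}\right)} = \frac{1}{-3 + H + \frac{5}{- \frac{1}{3} + \frac{H}{9}}}$)
$y{\left(P{\left(m{\left(2 \right)},-3 \right)} \right)} - -12986 = \frac{3 - 2}{-45 - \left(3 - 2\right)^{2}} - -12986 = \frac{3 - 2}{-45 - \left(3 - 2\right)^{2}} + 12986 = \frac{1}{-45 - 1^{2}} \cdot 1 + 12986 = \frac{1}{-45 - 1} \cdot 1 + 12986 = \frac{1}{-46} \cdot 1 + 12986 = \left(- \frac{1}{46}\right) 1 + 12986 = - \frac{1}{46} + 12986 = \frac{597355}{46}$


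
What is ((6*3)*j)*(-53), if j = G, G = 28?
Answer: -26712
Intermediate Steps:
j = 28
((6*3)*j)*(-53) = ((6*3)*28)*(-53) = (18*28)*(-53) = 504*(-53) = -26712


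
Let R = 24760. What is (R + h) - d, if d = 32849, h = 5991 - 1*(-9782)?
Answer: 7684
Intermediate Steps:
h = 15773 (h = 5991 + 9782 = 15773)
(R + h) - d = (24760 + 15773) - 1*32849 = 40533 - 32849 = 7684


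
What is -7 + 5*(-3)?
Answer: -22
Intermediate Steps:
-7 + 5*(-3) = -7 - 15 = -22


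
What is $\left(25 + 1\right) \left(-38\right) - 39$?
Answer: $-1027$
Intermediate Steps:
$\left(25 + 1\right) \left(-38\right) - 39 = 26 \left(-38\right) - 39 = -988 - 39 = -1027$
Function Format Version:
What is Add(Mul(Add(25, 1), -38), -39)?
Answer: -1027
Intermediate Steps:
Add(Mul(Add(25, 1), -38), -39) = Add(Mul(26, -38), -39) = Add(-988, -39) = -1027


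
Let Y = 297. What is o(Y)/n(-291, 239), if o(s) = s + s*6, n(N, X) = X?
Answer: 2079/239 ≈ 8.6987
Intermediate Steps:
o(s) = 7*s (o(s) = s + 6*s = 7*s)
o(Y)/n(-291, 239) = (7*297)/239 = 2079*(1/239) = 2079/239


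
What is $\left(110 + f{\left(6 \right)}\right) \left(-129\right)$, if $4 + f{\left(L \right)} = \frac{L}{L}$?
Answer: $-13803$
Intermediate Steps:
$f{\left(L \right)} = -3$ ($f{\left(L \right)} = -4 + \frac{L}{L} = -4 + 1 = -3$)
$\left(110 + f{\left(6 \right)}\right) \left(-129\right) = \left(110 - 3\right) \left(-129\right) = 107 \left(-129\right) = -13803$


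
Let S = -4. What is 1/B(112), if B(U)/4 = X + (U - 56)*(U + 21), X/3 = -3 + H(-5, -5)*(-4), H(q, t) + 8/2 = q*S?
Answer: 1/28988 ≈ 3.4497e-5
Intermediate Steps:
H(q, t) = -4 - 4*q (H(q, t) = -4 + q*(-4) = -4 - 4*q)
X = -201 (X = 3*(-3 + (-4 - 4*(-5))*(-4)) = 3*(-3 + (-4 + 20)*(-4)) = 3*(-3 + 16*(-4)) = 3*(-3 - 64) = 3*(-67) = -201)
B(U) = -804 + 4*(-56 + U)*(21 + U) (B(U) = 4*(-201 + (U - 56)*(U + 21)) = 4*(-201 + (-56 + U)*(21 + U)) = -804 + 4*(-56 + U)*(21 + U))
1/B(112) = 1/(-5508 - 140*112 + 4*112²) = 1/(-5508 - 15680 + 4*12544) = 1/(-5508 - 15680 + 50176) = 1/28988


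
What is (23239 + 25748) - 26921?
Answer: 22066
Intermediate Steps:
(23239 + 25748) - 26921 = 48987 - 26921 = 22066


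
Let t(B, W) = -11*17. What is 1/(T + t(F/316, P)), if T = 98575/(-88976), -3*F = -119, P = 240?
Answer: -88976/16737087 ≈ -0.0053161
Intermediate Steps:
F = 119/3 (F = -⅓*(-119) = 119/3 ≈ 39.667)
t(B, W) = -187
T = -98575/88976 (T = 98575*(-1/88976) = -98575/88976 ≈ -1.1079)
1/(T + t(F/316, P)) = 1/(-98575/88976 - 187) = 1/(-16737087/88976) = -88976/16737087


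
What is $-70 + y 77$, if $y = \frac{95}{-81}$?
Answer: $- \frac{12985}{81} \approx -160.31$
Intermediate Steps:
$y = - \frac{95}{81}$ ($y = 95 \left(- \frac{1}{81}\right) = - \frac{95}{81} \approx -1.1728$)
$-70 + y 77 = -70 - \frac{7315}{81} = - \frac{12985}{81}$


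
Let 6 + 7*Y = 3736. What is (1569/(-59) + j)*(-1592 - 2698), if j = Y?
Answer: -896983230/413 ≈ -2.1719e+6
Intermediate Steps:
Y = 3730/7 (Y = -6/7 + (⅐)*3736 = -6/7 + 3736/7 = 3730/7 ≈ 532.86)
j = 3730/7 ≈ 532.86
(1569/(-59) + j)*(-1592 - 2698) = (1569/(-59) + 3730/7)*(-1592 - 2698) = (1569*(-1/59) + 3730/7)*(-4290) = (-1569/59 + 3730/7)*(-4290) = (209087/413)*(-4290) = -896983230/413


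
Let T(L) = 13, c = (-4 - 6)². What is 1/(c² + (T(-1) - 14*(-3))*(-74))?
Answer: 1/5930 ≈ 0.00016863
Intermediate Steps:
c = 100 (c = (-10)² = 100)
1/(c² + (T(-1) - 14*(-3))*(-74)) = 1/(100² + (13 - 14*(-3))*(-74)) = 1/(10000 + (13 + 42)*(-74)) = 1/(10000 + 55*(-74)) = 1/(10000 - 4070) = 1/5930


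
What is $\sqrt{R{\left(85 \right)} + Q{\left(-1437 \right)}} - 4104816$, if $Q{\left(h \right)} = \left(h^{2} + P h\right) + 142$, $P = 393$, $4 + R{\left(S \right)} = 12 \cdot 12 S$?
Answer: $-4104816 + \sqrt{1512606} \approx -4.1036 \cdot 10^{6}$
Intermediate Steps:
$R{\left(S \right)} = -4 + 144 S$ ($R{\left(S \right)} = -4 + 12 \cdot 12 S = -4 + 144 S$)
$Q{\left(h \right)} = 142 + h^{2} + 393 h$ ($Q{\left(h \right)} = \left(h^{2} + 393 h\right) + 142 = 142 + h^{2} + 393 h$)
$\sqrt{R{\left(85 \right)} + Q{\left(-1437 \right)}} - 4104816 = \sqrt{\left(-4 + 144 \cdot 85\right) + \left(142 + \left(-1437\right)^{2} + 393 \left(-1437\right)\right)} - 4104816 = \sqrt{\left(-4 + 12240\right) + \left(142 + 2064969 - 564741\right)} - 4104816 = \sqrt{12236 + 1500370} - 4104816 = \sqrt{1512606} - 4104816 = -4104816 + \sqrt{1512606}$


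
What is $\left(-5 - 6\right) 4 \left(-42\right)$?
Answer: $1848$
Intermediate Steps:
$\left(-5 - 6\right) 4 \left(-42\right) = \left(-11\right) 4 \left(-42\right) = \left(-44\right) \left(-42\right) = 1848$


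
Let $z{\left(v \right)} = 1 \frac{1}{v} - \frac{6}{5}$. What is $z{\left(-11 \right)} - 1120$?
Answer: $- \frac{61671}{55} \approx -1121.3$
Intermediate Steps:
$z{\left(v \right)} = - \frac{6}{5} + \frac{1}{v}$ ($z{\left(v \right)} = \frac{1}{v} - \frac{6}{5} = - \frac{6}{5} + \frac{1}{v}$)
$z{\left(-11 \right)} - 1120 = \left(- \frac{6}{5} + \frac{1}{-11}\right) - 1120 = \left(- \frac{6}{5} - \frac{1}{11}\right) - 1120 = - \frac{71}{55} - 1120 = - \frac{61671}{55}$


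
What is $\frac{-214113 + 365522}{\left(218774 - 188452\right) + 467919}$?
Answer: $\frac{151409}{498241} \approx 0.30389$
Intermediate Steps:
$\frac{-214113 + 365522}{\left(218774 - 188452\right) + 467919} = \frac{151409}{\left(218774 - 188452\right) + 467919} = \frac{151409}{30322 + 467919} = \frac{151409}{498241}$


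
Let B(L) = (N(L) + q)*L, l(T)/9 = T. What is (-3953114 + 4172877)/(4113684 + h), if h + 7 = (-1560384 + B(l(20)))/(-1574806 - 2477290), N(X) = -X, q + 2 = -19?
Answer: 222625193312/4167253928389 ≈ 0.053423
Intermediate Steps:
q = -21 (q = -2 - 19 = -21)
l(T) = 9*T
B(L) = L*(-21 - L) (B(L) = (-L - 21)*L = (-21 - L)*L = L*(-21 - L))
h = -6692027/1013024 (h = -7 + (-1560384 - 9*20*(21 + 9*20))/(-1574806 - 2477290) = -7 + (-1560384 - 1*180*(21 + 180))/(-4052096) = -7 + (-1560384 - 1*180*201)*(-1/4052096) = -7 + (-1560384 - 36180)*(-1/4052096) = -7 - 1596564*(-1/4052096) = -7 + 399141/1013024 = -6692027/1013024 ≈ -6.6060)
(-3953114 + 4172877)/(4113684 + h) = (-3953114 + 4172877)/(4113684 - 6692027/1013024) = 219763/(4167253928389/1013024) = 219763*(1013024/4167253928389) = 222625193312/4167253928389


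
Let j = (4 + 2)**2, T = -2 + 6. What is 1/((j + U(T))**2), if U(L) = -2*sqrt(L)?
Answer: 1/1024 ≈ 0.00097656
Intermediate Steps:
T = 4
j = 36 (j = 6**2 = 36)
1/((j + U(T))**2) = 1/((36 - 2*sqrt(4))**2) = 1/((36 - 2*2)**2) = 1/((36 - 4)**2) = 1/(32**2) = 1/1024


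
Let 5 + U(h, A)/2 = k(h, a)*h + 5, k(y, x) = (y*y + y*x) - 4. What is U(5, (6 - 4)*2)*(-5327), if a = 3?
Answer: -1917720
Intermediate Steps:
k(y, x) = -4 + y**2 + x*y (k(y, x) = (y**2 + x*y) - 4 = -4 + y**2 + x*y)
U(h, A) = 2*h*(-4 + h**2 + 3*h) (U(h, A) = -10 + 2*((-4 + h**2 + 3*h)*h + 5) = -10 + 2*(h*(-4 + h**2 + 3*h) + 5) = -10 + 2*(5 + h*(-4 + h**2 + 3*h)) = -10 + (10 + 2*h*(-4 + h**2 + 3*h)) = 2*h*(-4 + h**2 + 3*h))
U(5, (6 - 4)*2)*(-5327) = (2*5*(-4 + 5**2 + 3*5))*(-5327) = (2*5*(-4 + 25 + 15))*(-5327) = (2*5*36)*(-5327) = 360*(-5327) = -1917720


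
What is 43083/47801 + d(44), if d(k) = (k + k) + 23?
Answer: 5348994/47801 ≈ 111.90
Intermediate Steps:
d(k) = 23 + 2*k (d(k) = 2*k + 23 = 23 + 2*k)
43083/47801 + d(44) = 43083/47801 + (23 + 2*44) = 43083*(1/47801) + (23 + 88) = 43083/47801 + 111 = 5348994/47801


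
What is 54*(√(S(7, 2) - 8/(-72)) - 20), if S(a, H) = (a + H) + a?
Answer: -1080 + 18*√145 ≈ -863.25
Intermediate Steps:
S(a, H) = H + 2*a (S(a, H) = (H + a) + a = H + 2*a)
54*(√(S(7, 2) - 8/(-72)) - 20) = 54*(√((2 + 2*7) - 8/(-72)) - 20) = 54*(√((2 + 14) - 8*(-1/72)) - 20) = 54*(√(16 + ⅑) - 20) = 54*(√(145/9) - 20) = 54*(√145/3 - 20) = 54*(-20 + √145/3) = -1080 + 18*√145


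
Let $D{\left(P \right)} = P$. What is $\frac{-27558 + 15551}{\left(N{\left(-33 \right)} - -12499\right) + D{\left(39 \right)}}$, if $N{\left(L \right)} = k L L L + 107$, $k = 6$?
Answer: $\frac{12007}{202977} \approx 0.059155$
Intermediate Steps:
$N{\left(L \right)} = 107 + 6 L^{3}$ ($N{\left(L \right)} = 6 L L L + 107 = 6 L^{2} L + 107 = 6 L^{3} + 107 = 107 + 6 L^{3}$)
$\frac{-27558 + 15551}{\left(N{\left(-33 \right)} - -12499\right) + D{\left(39 \right)}} = \frac{-27558 + 15551}{\left(\left(107 + 6 \left(-33\right)^{3}\right) - -12499\right) + 39} = - \frac{12007}{\left(\left(107 + 6 \left(-35937\right)\right) + 12499\right) + 39} = - \frac{12007}{\left(\left(107 - 215622\right) + 12499\right) + 39} = - \frac{12007}{\left(-215515 + 12499\right) + 39} = - \frac{12007}{-203016 + 39} = - \frac{12007}{-202977} = \left(-12007\right) \left(- \frac{1}{202977}\right) = \frac{12007}{202977}$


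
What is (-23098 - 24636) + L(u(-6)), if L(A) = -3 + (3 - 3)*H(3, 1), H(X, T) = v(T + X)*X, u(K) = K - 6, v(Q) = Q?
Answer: -47737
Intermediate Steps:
u(K) = -6 + K
H(X, T) = X*(T + X) (H(X, T) = (T + X)*X = X*(T + X))
L(A) = -3 (L(A) = -3 + (3 - 3)*(3*(1 + 3)) = -3 + 0*(3*4) = -3 + 0*12 = -3 + 0 = -3)
(-23098 - 24636) + L(u(-6)) = (-23098 - 24636) - 3 = -47734 - 3 = -47737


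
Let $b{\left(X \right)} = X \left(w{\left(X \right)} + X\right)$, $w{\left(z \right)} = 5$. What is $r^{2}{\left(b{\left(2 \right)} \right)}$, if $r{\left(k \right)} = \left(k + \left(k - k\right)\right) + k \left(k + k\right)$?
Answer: $164836$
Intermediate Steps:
$b{\left(X \right)} = X \left(5 + X\right)$
$r{\left(k \right)} = k + 2 k^{2}$ ($r{\left(k \right)} = \left(k + 0\right) + k 2 k = k + 2 k^{2}$)
$r^{2}{\left(b{\left(2 \right)} \right)} = \left(2 \left(5 + 2\right) \left(1 + 2 \cdot 2 \left(5 + 2\right)\right)\right)^{2} = \left(2 \cdot 7 \left(1 + 2 \cdot 2 \cdot 7\right)\right)^{2} = \left(14 \left(1 + 2 \cdot 14\right)\right)^{2} = \left(14 \left(1 + 28\right)\right)^{2} = \left(14 \cdot 29\right)^{2} = 406^{2} = 164836$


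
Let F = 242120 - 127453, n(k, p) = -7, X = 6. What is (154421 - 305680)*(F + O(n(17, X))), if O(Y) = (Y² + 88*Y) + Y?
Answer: -17257593087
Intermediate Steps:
F = 114667
O(Y) = Y² + 89*Y
(154421 - 305680)*(F + O(n(17, X))) = (154421 - 305680)*(114667 - 7*(89 - 7)) = -151259*(114667 - 7*82) = -151259*(114667 - 574) = -151259*114093 = -17257593087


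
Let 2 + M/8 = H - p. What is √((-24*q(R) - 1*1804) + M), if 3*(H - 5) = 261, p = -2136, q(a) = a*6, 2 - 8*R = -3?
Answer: √15914 ≈ 126.15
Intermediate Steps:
R = 5/8 (R = ¼ - ⅛*(-3) = ¼ + 3/8 = 5/8 ≈ 0.62500)
q(a) = 6*a
H = 92 (H = 5 + (⅓)*261 = 5 + 87 = 92)
M = 17808 (M = -16 + 8*(92 - 1*(-2136)) = -16 + 8*(92 + 2136) = -16 + 8*2228 = -16 + 17824 = 17808)
√((-24*q(R) - 1*1804) + M) = √((-144*5/8 - 1*1804) + 17808) = √((-24*15/4 - 1804) + 17808) = √((-90 - 1804) + 17808) = √(-1894 + 17808) = √15914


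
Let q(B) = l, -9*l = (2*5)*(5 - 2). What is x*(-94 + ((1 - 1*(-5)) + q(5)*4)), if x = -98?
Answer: 29792/3 ≈ 9930.7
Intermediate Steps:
l = -10/3 (l = -2*5*(5 - 2)/9 = -10*3/9 = -1/9*30 = -10/3 ≈ -3.3333)
q(B) = -10/3
x*(-94 + ((1 - 1*(-5)) + q(5)*4)) = -98*(-94 + ((1 - 1*(-5)) - 10/3*4)) = -98*(-94 + ((1 + 5) - 40/3)) = -98*(-94 + (6 - 40/3)) = -98*(-94 - 22/3) = -98*(-304/3) = 29792/3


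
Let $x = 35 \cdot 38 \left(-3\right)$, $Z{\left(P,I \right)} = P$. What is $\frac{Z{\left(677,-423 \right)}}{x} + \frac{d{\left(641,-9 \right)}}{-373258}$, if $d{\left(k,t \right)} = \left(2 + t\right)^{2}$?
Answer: $- \frac{63222794}{372324855} \approx -0.16981$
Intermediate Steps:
$x = -3990$ ($x = 1330 \left(-3\right) = -3990$)
$\frac{Z{\left(677,-423 \right)}}{x} + \frac{d{\left(641,-9 \right)}}{-373258} = \frac{677}{-3990} + \frac{\left(2 - 9\right)^{2}}{-373258} = 677 \left(- \frac{1}{3990}\right) + \left(-7\right)^{2} \left(- \frac{1}{373258}\right) = - \frac{677}{3990} + 49 \left(- \frac{1}{373258}\right) = - \frac{677}{3990} - \frac{49}{373258} = - \frac{63222794}{372324855}$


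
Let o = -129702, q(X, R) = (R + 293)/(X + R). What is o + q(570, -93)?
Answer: -61867654/477 ≈ -1.2970e+5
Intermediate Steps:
q(X, R) = (293 + R)/(R + X)
o + q(570, -93) = -129702 + (293 - 93)/(-93 + 570) = -129702 + 200/477 = -61867654/477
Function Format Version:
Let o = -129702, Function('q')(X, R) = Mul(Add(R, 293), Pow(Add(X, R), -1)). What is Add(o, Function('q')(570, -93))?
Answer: Rational(-61867654, 477) ≈ -1.2970e+5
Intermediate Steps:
Function('q')(X, R) = Mul(Pow(Add(R, X), -1), Add(293, R)) (Function('q')(X, R) = Mul(Add(293, R), Pow(Add(R, X), -1)) = Mul(Pow(Add(R, X), -1), Add(293, R)))
Add(o, Function('q')(570, -93)) = Add(-129702, Mul(Pow(Add(-93, 570), -1), Add(293, -93))) = Add(-129702, Mul(Pow(477, -1), 200)) = Add(-129702, Mul(Rational(1, 477), 200)) = Add(-129702, Rational(200, 477)) = Rational(-61867654, 477)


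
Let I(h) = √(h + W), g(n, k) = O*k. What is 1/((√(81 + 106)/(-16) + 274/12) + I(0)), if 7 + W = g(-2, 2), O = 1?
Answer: 48/(1096 - 3*√187 + 48*I*√5) ≈ 0.045033 - 0.0045815*I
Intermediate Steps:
g(n, k) = k (g(n, k) = 1*k = k)
W = -5 (W = -7 + 2 = -5)
I(h) = √(-5 + h) (I(h) = √(h - 5) = √(-5 + h))
1/((√(81 + 106)/(-16) + 274/12) + I(0)) = 1/((√(81 + 106)/(-16) + 274/12) + √(-5 + 0)) = 1/((√187*(-1/16) + 274*(1/12)) + √(-5)) = 1/((-√187/16 + 137/6) + I*√5) = 1/((137/6 - √187/16) + I*√5) = 1/(137/6 - √187/16 + I*√5)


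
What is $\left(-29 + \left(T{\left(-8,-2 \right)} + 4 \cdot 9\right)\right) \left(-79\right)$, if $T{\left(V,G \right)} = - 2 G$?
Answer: $-869$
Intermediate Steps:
$\left(-29 + \left(T{\left(-8,-2 \right)} + 4 \cdot 9\right)\right) \left(-79\right) = \left(-29 + \left(\left(-2\right) \left(-2\right) + 4 \cdot 9\right)\right) \left(-79\right) = \left(-29 + \left(4 + 36\right)\right) \left(-79\right) = \left(-29 + 40\right) \left(-79\right) = 11 \left(-79\right) = -869$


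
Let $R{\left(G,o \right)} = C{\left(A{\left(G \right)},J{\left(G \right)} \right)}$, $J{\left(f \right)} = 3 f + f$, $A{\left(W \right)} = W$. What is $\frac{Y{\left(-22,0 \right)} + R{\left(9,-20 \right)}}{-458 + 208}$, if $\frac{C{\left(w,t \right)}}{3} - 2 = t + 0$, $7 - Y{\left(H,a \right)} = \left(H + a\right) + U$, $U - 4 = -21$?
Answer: $- \frac{16}{25} \approx -0.64$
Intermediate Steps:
$U = -17$ ($U = 4 - 21 = -17$)
$Y{\left(H,a \right)} = 24 - H - a$ ($Y{\left(H,a \right)} = 7 - \left(\left(H + a\right) - 17\right) = 7 - \left(-17 + H + a\right) = 24 - H - a$)
$J{\left(f \right)} = 4 f$
$C{\left(w,t \right)} = 6 + 3 t$ ($C{\left(w,t \right)} = 6 + 3 \left(t + 0\right) = 6 + 3 t$)
$R{\left(G,o \right)} = 6 + 12 G$ ($R{\left(G,o \right)} = 6 + 3 \cdot 4 G = 6 + 12 G$)
$\frac{Y{\left(-22,0 \right)} + R{\left(9,-20 \right)}}{-458 + 208} = \frac{\left(24 - -22 - 0\right) + \left(6 + 12 \cdot 9\right)}{-458 + 208} = \frac{\left(24 + 22 + 0\right) + \left(6 + 108\right)}{-250} = \left(46 + 114\right) \left(- \frac{1}{250}\right) = 160 \left(- \frac{1}{250}\right) = - \frac{16}{25}$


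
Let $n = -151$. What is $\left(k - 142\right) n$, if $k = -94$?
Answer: $35636$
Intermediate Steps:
$\left(k - 142\right) n = \left(-94 - 142\right) \left(-151\right) = \left(-236\right) \left(-151\right) = 35636$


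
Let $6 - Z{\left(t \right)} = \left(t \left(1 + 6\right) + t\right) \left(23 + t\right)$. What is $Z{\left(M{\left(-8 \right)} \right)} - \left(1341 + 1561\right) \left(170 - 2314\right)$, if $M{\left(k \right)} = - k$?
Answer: $6219910$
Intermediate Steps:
$Z{\left(t \right)} = 6 - 8 t \left(23 + t\right)$ ($Z{\left(t \right)} = 6 - \left(t \left(1 + 6\right) + t\right) \left(23 + t\right) = 6 - \left(t 7 + t\right) \left(23 + t\right) = 6 - \left(7 t + t\right) \left(23 + t\right) = 6 - 8 t \left(23 + t\right)$)
$Z{\left(M{\left(-8 \right)} \right)} - \left(1341 + 1561\right) \left(170 - 2314\right) = \left(6 - 184 \left(\left(-1\right) \left(-8\right)\right) - 8 \left(\left(-1\right) \left(-8\right)\right)^{2}\right) - \left(1341 + 1561\right) \left(170 - 2314\right) = \left(6 - 1472 - 8 \cdot 8^{2}\right) - 2902 \left(-2144\right) = \left(6 - 1472 - 512\right) - -6221888 = \left(6 - 1472 - 512\right) + 6221888 = -1978 + 6221888 = 6219910$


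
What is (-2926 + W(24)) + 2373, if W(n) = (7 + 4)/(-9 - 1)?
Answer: -5541/10 ≈ -554.10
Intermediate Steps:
W(n) = -11/10 (W(n) = 11/(-10) = 11*(-⅒) = -11/10)
(-2926 + W(24)) + 2373 = (-2926 - 11/10) + 2373 = -29271/10 + 2373 = -5541/10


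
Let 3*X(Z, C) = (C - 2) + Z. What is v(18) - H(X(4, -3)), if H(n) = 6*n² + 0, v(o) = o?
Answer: 52/3 ≈ 17.333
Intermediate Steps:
X(Z, C) = -⅔ + C/3 + Z/3 (X(Z, C) = ((C - 2) + Z)/3 = ((-2 + C) + Z)/3 = (-2 + C + Z)/3 = -⅔ + C/3 + Z/3)
H(n) = 6*n²
v(18) - H(X(4, -3)) = 18 - 6*(-⅔ + (⅓)*(-3) + (⅓)*4)² = 18 - 6*(-⅔ - 1 + 4/3)² = 18 - 6*(-⅓)² = 18 - 6/9 = 18 - 1*⅔ = 18 - ⅔ = 52/3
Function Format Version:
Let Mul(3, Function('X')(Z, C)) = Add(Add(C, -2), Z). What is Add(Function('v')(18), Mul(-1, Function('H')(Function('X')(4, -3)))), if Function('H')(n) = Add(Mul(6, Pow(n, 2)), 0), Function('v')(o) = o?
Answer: Rational(52, 3) ≈ 17.333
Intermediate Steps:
Function('X')(Z, C) = Add(Rational(-2, 3), Mul(Rational(1, 3), C), Mul(Rational(1, 3), Z)) (Function('X')(Z, C) = Mul(Rational(1, 3), Add(Add(C, -2), Z)) = Mul(Rational(1, 3), Add(Add(-2, C), Z)) = Mul(Rational(1, 3), Add(-2, C, Z)) = Add(Rational(-2, 3), Mul(Rational(1, 3), C), Mul(Rational(1, 3), Z)))
Function('H')(n) = Mul(6, Pow(n, 2))
Add(Function('v')(18), Mul(-1, Function('H')(Function('X')(4, -3)))) = Add(18, Mul(-1, Mul(6, Pow(Add(Rational(-2, 3), Mul(Rational(1, 3), -3), Mul(Rational(1, 3), 4)), 2)))) = Add(18, Mul(-1, Mul(6, Pow(Add(Rational(-2, 3), -1, Rational(4, 3)), 2)))) = Add(18, Mul(-1, Mul(6, Pow(Rational(-1, 3), 2)))) = Add(18, Mul(-1, Mul(6, Rational(1, 9)))) = Add(18, Mul(-1, Rational(2, 3))) = Add(18, Rational(-2, 3)) = Rational(52, 3)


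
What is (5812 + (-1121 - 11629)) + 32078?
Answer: 25140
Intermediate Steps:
(5812 + (-1121 - 11629)) + 32078 = (5812 - 12750) + 32078 = -6938 + 32078 = 25140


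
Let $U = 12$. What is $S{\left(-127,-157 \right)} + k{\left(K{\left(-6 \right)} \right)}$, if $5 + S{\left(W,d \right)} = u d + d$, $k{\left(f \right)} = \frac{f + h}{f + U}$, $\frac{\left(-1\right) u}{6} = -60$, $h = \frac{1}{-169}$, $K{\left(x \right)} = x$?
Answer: $- \frac{57476563}{1014} \approx -56683.0$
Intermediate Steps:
$h = - \frac{1}{169} \approx -0.0059172$
$u = 360$ ($u = \left(-6\right) \left(-60\right) = 360$)
$k{\left(f \right)} = \frac{- \frac{1}{169} + f}{12 + f}$ ($k{\left(f \right)} = \frac{f - \frac{1}{169}}{f + 12} = \frac{- \frac{1}{169} + f}{12 + f}$)
$S{\left(W,d \right)} = -5 + 361 d$ ($S{\left(W,d \right)} = -5 + \left(360 d + d\right) = -5 + 361 d$)
$S{\left(-127,-157 \right)} + k{\left(K{\left(-6 \right)} \right)} = \left(-5 + 361 \left(-157\right)\right) + \frac{- \frac{1}{169} - 6}{12 - 6} = \left(-5 - 56677\right) + \frac{1}{6} \left(- \frac{1015}{169}\right) = -56682 + \frac{1}{6} \left(- \frac{1015}{169}\right) = -56682 - \frac{1015}{1014} = - \frac{57476563}{1014}$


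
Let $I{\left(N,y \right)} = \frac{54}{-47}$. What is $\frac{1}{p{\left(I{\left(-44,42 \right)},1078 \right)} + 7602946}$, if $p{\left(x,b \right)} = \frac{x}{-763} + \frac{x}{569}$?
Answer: $\frac{20404909}{155137421251438} \approx 1.3153 \cdot 10^{-7}$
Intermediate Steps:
$I{\left(N,y \right)} = - \frac{54}{47}$ ($I{\left(N,y \right)} = 54 \left(- \frac{1}{47}\right) = - \frac{54}{47}$)
$p{\left(x,b \right)} = \frac{194 x}{434147}$ ($p{\left(x,b \right)} = x \left(- \frac{1}{763}\right) + x \frac{1}{569} = - \frac{x}{763} + \frac{x}{569} = \frac{194 x}{434147}$)
$\frac{1}{p{\left(I{\left(-44,42 \right)},1078 \right)} + 7602946} = \frac{1}{\frac{194}{434147} \left(- \frac{54}{47}\right) + 7602946} = \frac{1}{- \frac{10476}{20404909} + 7602946} = \frac{1}{\frac{155137421251438}{20404909}} = \frac{20404909}{155137421251438}$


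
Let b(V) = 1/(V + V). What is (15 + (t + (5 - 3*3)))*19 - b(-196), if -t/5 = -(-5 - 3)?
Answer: -215991/392 ≈ -551.00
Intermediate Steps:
t = -40 (t = -(-5)*(-5 - 3) = -(-5)*(-8) = -5*8 = -40)
b(V) = 1/(2*V)
(15 + (t + (5 - 3*3)))*19 - b(-196) = (15 + (-40 + (5 - 3*3)))*19 - 1/(2*(-196)) = (15 + (-40 + (5 - 9)))*19 - (-1)/(2*196) = (15 + (-40 - 4))*19 - 1*(-1/392) = (15 - 44)*19 + 1/392 = -29*19 + 1/392 = -551 + 1/392 = -215991/392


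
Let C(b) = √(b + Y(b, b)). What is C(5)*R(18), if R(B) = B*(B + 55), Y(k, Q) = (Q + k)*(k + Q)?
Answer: 1314*√105 ≈ 13465.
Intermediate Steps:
Y(k, Q) = (Q + k)² (Y(k, Q) = (Q + k)*(Q + k) = (Q + k)²)
R(B) = B*(55 + B)
C(b) = √(b + 4*b²) (C(b) = √(b + (b + b)²) = √(b + (2*b)²) = √(b + 4*b²))
C(5)*R(18) = √(5*(1 + 4*5))*(18*(55 + 18)) = √(5*(1 + 20))*(18*73) = √(5*21)*1314 = √105*1314 = 1314*√105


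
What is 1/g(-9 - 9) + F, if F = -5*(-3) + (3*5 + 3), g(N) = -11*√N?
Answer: 33 + I*√2/66 ≈ 33.0 + 0.021427*I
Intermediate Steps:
F = 33 (F = 15 + (15 + 3) = 15 + 18 = 33)
1/g(-9 - 9) + F = 1/(-11*√(-9 - 9)) + 33 = 1/(-33*I*√2) + 33 = I*√2/66 + 33 = 33 + I*√2/66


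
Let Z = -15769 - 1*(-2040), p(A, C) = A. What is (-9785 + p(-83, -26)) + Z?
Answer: -23597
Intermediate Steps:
Z = -13729 (Z = -15769 + 2040 = -13729)
(-9785 + p(-83, -26)) + Z = (-9785 - 83) - 13729 = -9868 - 13729 = -23597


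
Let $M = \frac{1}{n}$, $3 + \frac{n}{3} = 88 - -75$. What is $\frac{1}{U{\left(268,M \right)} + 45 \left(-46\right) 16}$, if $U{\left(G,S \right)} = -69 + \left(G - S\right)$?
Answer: $- \frac{480}{15802081} \approx -3.0376 \cdot 10^{-5}$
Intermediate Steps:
$n = 480$ ($n = -9 + 3 \left(88 - -75\right) = -9 + 3 \left(88 + 75\right) = -9 + 3 \cdot 163 = -9 + 489 = 480$)
$M = \frac{1}{480} \approx 0.0020833$
$U{\left(G,S \right)} = -69 + G - S$
$\frac{1}{U{\left(268,M \right)} + 45 \left(-46\right) 16} = \frac{1}{\left(-69 + 268 - \frac{1}{480}\right) + 45 \left(-46\right) 16} = \frac{1}{\left(-69 + 268 - \frac{1}{480}\right) - 33120} = \frac{1}{\frac{95519}{480} - 33120} = \frac{1}{- \frac{15802081}{480}} = - \frac{480}{15802081}$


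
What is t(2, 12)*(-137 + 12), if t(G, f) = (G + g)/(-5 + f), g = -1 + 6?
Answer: -125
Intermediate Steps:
g = 5
t(G, f) = (5 + G)/(-5 + f) (t(G, f) = (G + 5)/(-5 + f) = (5 + G)/(-5 + f))
t(2, 12)*(-137 + 12) = ((5 + 2)/(-5 + 12))*(-137 + 12) = (7/7)*(-125) = ((1/7)*7)*(-125) = 1*(-125) = -125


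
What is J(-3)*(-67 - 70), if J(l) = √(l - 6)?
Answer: -411*I ≈ -411.0*I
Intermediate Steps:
J(l) = √(-6 + l)
J(-3)*(-67 - 70) = √(-6 - 3)*(-67 - 70) = √(-9)*(-137) = (3*I)*(-137) = -411*I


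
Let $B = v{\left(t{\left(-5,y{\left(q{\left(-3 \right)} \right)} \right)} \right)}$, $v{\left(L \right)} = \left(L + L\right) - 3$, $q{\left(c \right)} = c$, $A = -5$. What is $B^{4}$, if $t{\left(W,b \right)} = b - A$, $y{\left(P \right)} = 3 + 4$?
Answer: $194481$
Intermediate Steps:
$y{\left(P \right)} = 7$
$t{\left(W,b \right)} = 5 + b$ ($t{\left(W,b \right)} = b - -5 = b + 5 = 5 + b$)
$v{\left(L \right)} = -3 + 2 L$ ($v{\left(L \right)} = 2 L - 3 = -3 + 2 L$)
$B = 21$ ($B = -3 + 2 \left(5 + 7\right) = -3 + 2 \cdot 12 = -3 + 24 = 21$)
$B^{4} = 21^{4} = 194481$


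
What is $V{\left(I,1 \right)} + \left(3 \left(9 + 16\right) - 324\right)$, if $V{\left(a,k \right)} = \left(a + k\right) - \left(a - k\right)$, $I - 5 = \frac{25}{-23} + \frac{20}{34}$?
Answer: $-247$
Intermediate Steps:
$I = \frac{1760}{391}$ ($I = 5 + \left(\frac{25}{-23} + \frac{20}{34}\right) = 5 + \left(25 \left(- \frac{1}{23}\right) + 20 \cdot \frac{1}{34}\right) = 5 + \left(- \frac{25}{23} + \frac{10}{17}\right) = 5 - \frac{195}{391} = \frac{1760}{391} \approx 4.5013$)
$V{\left(a,k \right)} = 2 k$
$V{\left(I,1 \right)} + \left(3 \left(9 + 16\right) - 324\right) = 2 \cdot 1 + \left(3 \left(9 + 16\right) - 324\right) = 2 + \left(3 \cdot 25 - 324\right) = 2 + \left(75 - 324\right) = 2 - 249 = -247$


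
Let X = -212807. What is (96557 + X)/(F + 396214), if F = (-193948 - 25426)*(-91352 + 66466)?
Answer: -19375/909956263 ≈ -2.1292e-5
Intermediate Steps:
F = 5459341364 (F = -219374*(-24886) = 5459341364)
(96557 + X)/(F + 396214) = (96557 - 212807)/(5459341364 + 396214) = -116250/5459737578 = -116250*1/5459737578 = -19375/909956263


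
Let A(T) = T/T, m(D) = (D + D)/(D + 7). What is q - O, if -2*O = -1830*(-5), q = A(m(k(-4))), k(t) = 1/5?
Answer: 4576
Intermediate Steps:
k(t) = ⅕
m(D) = 2*D/(7 + D) (m(D) = (2*D)/(7 + D) = 2*D/(7 + D))
A(T) = 1
q = 1
O = -4575 (O = -(-915)*(-5) = -½*9150 = -4575)
q - O = 1 - 1*(-4575) = 1 + 4575 = 4576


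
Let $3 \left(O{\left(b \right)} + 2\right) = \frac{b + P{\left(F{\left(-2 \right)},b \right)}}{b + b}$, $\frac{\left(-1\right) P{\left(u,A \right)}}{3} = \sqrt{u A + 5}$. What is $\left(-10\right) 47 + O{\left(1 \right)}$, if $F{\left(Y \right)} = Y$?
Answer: $- \frac{2831}{6} - \frac{\sqrt{3}}{2} \approx -472.7$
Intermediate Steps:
$P{\left(u,A \right)} = - 3 \sqrt{5 + A u}$ ($P{\left(u,A \right)} = - 3 \sqrt{u A + 5} = - 3 \sqrt{A u + 5} = - 3 \sqrt{5 + A u}$)
$O{\left(b \right)} = -2 + \frac{b - 3 \sqrt{5 - 2 b}}{6 b}$ ($O{\left(b \right)} = -2 + \frac{\left(b - 3 \sqrt{5 + b \left(-2\right)}\right) \frac{1}{b + b}}{3} = -2 + \frac{\left(b - 3 \sqrt{5 - 2 b}\right) \frac{1}{2 b}}{3} = -2 + \frac{\frac{1}{2} \frac{1}{b} \left(b - 3 \sqrt{5 - 2 b}\right)}{3} = -2 + \frac{b - 3 \sqrt{5 - 2 b}}{6 b}$)
$\left(-10\right) 47 + O{\left(1 \right)} = \left(-10\right) 47 - \left(\frac{11}{6} + \frac{\sqrt{5 - 2}}{2 \cdot 1}\right) = -470 - \left(\frac{11}{6} + \frac{\sqrt{5 - 2}}{2}\right) = -470 - \left(\frac{11}{6} + \frac{\sqrt{3}}{2}\right) = - \frac{2831}{6} - \frac{\sqrt{3}}{2}$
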